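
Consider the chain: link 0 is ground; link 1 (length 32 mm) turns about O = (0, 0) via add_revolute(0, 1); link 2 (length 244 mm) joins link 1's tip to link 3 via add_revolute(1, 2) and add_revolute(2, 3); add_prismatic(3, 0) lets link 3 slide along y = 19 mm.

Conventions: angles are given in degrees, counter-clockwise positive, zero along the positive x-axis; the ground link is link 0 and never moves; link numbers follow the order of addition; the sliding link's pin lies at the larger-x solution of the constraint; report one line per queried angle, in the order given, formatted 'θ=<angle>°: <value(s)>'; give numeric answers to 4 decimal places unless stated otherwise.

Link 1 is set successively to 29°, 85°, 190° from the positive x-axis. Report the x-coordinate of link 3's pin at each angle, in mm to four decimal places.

geometry: r = 32 mm, L = 244 mm, e = 19 mm
θ=29°: crank pin P = (r cos θ, r sin θ) = (27.987831, 15.513908)
θ=29°: h = r sin θ − e = 15.513908 − 19 = -3.486092
θ=29°: x = r cos θ + √(L² − h²) = 27.987831 + 243.975095 = 271.962926
θ=85°: crank pin P = (r cos θ, r sin θ) = (2.788984, 31.878230)
θ=85°: h = r sin θ − e = 31.878230 − 19 = 12.878230
θ=85°: x = r cos θ + √(L² − h²) = 2.788984 + 243.659909 = 246.448893
θ=190°: crank pin P = (r cos θ, r sin θ) = (-31.513848, -5.556742)
θ=190°: h = r sin θ − e = -5.556742 − 19 = -24.556742
θ=190°: x = r cos θ + √(L² − h²) = -31.513848 + 242.761130 = 211.247282

θ=29°: 271.9629
θ=85°: 246.4489
θ=190°: 211.2473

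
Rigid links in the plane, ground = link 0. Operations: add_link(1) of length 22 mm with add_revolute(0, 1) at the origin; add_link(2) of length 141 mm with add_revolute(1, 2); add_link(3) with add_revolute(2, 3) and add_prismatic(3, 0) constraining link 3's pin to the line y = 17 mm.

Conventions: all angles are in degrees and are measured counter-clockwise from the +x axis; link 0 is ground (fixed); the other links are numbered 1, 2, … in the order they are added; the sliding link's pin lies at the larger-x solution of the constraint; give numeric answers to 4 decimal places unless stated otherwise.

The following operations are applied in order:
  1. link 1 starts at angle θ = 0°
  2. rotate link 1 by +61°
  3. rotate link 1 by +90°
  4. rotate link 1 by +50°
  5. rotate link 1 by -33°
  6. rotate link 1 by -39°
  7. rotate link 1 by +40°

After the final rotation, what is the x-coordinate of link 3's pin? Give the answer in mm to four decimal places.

geometry: r = 22 mm, L = 141 mm, e = 17 mm; θ starts at 0°
rotate link 1 by +61°: θ ← 0° +61° = 61°
rotate link 1 by +90°: θ ← 61° +90° = 151°
rotate link 1 by +50°: θ ← 151° +50° = 201°
rotate link 1 by -33°: θ ← 201° -33° = 168°
rotate link 1 by -39°: θ ← 168° -39° = 129°
rotate link 1 by +40°: θ ← 129° +40° = 169°
crank pin P = (r cos θ, r sin θ) = (-21.595798, 4.197798)
h = r sin θ − e = 4.197798 − 17 = -12.802202
x = r cos θ + √(L² − h²) = -21.595798 + 140.417604 = 118.821806

118.8218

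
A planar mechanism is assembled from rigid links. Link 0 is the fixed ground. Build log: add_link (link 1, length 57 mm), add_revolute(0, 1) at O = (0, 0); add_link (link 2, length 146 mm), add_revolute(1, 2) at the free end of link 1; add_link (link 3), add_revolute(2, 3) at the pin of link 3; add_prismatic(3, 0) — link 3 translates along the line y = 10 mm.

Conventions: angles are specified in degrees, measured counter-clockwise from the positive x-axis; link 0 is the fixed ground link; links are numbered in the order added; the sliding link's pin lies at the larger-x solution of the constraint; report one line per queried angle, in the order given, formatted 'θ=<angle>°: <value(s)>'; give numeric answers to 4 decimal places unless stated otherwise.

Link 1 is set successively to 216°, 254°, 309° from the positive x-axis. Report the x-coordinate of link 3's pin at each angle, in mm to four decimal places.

geometry: r = 57 mm, L = 146 mm, e = 10 mm
θ=216°: crank pin P = (r cos θ, r sin θ) = (-46.113969, -33.503759)
θ=216°: h = r sin θ − e = -33.503759 − 10 = -43.503759
θ=216°: x = r cos θ + √(L² − h²) = -46.113969 + 139.367941 = 93.253972
θ=254°: crank pin P = (r cos θ, r sin θ) = (-15.711329, -54.791917)
θ=254°: h = r sin θ − e = -54.791917 − 10 = -64.791917
θ=254°: x = r cos θ + √(L² − h²) = -15.711329 + 130.835804 = 115.124474
θ=309°: crank pin P = (r cos θ, r sin θ) = (35.871262, -44.297320)
θ=309°: h = r sin θ − e = -44.297320 − 10 = -54.297320
θ=309°: x = r cos θ + √(L² − h²) = 35.871262 + 135.527861 = 171.399123

θ=216°: 93.2540
θ=254°: 115.1245
θ=309°: 171.3991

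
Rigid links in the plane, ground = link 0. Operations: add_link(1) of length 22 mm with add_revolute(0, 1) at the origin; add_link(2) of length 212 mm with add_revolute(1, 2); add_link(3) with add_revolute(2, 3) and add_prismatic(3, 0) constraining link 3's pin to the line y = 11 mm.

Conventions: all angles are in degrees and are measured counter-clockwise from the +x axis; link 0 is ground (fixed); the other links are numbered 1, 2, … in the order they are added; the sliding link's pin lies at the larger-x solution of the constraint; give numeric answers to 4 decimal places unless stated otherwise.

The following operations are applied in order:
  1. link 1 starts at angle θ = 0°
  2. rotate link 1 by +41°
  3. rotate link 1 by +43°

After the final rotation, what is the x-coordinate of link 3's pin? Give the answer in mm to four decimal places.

geometry: r = 22 mm, L = 212 mm, e = 11 mm; θ starts at 0°
rotate link 1 by +41°: θ ← 0° +41° = 41°
rotate link 1 by +43°: θ ← 41° +43° = 84°
crank pin P = (r cos θ, r sin θ) = (2.299626, 21.879482)
h = r sin θ − e = 21.879482 − 11 = 10.879482
x = r cos θ + √(L² − h²) = 2.299626 + 211.720658 = 214.020284

214.0203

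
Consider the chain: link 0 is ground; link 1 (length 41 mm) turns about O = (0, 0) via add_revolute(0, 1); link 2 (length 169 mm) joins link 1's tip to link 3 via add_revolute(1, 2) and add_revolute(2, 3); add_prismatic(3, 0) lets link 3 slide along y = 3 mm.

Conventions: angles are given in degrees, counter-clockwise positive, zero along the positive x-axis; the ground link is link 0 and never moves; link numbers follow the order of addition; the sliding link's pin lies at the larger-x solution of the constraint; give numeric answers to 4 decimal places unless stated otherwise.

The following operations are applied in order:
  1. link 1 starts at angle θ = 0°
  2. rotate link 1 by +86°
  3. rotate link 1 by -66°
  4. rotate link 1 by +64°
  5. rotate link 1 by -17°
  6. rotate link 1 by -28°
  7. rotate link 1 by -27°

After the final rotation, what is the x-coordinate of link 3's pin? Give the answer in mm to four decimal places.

geometry: r = 41 mm, L = 169 mm, e = 3 mm; θ starts at 0°
rotate link 1 by +86°: θ ← 0° +86° = 86°
rotate link 1 by -66°: θ ← 86° -66° = 20°
rotate link 1 by +64°: θ ← 20° +64° = 84°
rotate link 1 by -17°: θ ← 84° -17° = 67°
rotate link 1 by -28°: θ ← 67° -28° = 39°
rotate link 1 by -27°: θ ← 39° -27° = 12°
crank pin P = (r cos θ, r sin θ) = (40.104052, 8.524379)
h = r sin θ − e = 8.524379 − 3 = 5.524379
x = r cos θ + √(L² − h²) = 40.104052 + 168.909684 = 209.013735

209.0137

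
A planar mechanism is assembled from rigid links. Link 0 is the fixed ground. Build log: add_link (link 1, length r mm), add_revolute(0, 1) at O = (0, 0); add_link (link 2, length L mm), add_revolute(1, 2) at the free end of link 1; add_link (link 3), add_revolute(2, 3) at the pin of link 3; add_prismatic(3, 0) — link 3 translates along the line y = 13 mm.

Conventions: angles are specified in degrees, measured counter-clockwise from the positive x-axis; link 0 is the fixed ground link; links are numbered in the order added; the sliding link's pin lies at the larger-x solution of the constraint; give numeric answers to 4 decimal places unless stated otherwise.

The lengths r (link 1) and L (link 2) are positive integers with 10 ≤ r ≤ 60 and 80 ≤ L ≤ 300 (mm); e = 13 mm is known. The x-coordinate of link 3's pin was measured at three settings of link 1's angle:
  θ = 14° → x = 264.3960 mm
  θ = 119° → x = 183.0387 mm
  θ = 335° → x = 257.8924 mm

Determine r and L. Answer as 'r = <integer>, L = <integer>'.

constraint per measurement: (x − r cos θ)² + (r sin θ − e)² = L²
subtracting the θ₁ and θ₂ equations cancels the r² and L² terms:
r = (x₁² − x₂²) / (2[(x₁cos θ₁ + e sin θ₁) − (x₂cos θ₂ + e sin θ₂)]) = 54.0000 → r = 54
L² = (x₁ − r cos θ₁)² + (r sin θ₁ − e)² = 44944.0171 → L = 212.0000 → L = 212
check at θ₃=335°: x = 257.8924 (printed 257.8924) ✓

r = 54, L = 212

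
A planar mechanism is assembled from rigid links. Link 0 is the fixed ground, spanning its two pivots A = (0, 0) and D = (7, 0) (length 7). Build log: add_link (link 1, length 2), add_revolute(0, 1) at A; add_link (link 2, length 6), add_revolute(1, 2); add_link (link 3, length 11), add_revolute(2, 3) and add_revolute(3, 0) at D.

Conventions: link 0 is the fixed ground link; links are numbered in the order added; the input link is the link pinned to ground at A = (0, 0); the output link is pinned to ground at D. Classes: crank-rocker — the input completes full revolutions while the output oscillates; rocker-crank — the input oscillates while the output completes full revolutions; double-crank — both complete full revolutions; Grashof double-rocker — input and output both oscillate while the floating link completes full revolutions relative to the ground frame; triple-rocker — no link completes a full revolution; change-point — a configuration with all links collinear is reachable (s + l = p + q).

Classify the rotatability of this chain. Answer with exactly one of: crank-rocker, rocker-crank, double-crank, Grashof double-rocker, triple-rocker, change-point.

lengths: ground=7, input=2, coupler=6, output=11
sorted: s=2 (shortest), l=11 (longest), p+q=13
s + l = 13 vs p + q = 13
s + l = p + q → change-point (collinear configuration reachable)

change-point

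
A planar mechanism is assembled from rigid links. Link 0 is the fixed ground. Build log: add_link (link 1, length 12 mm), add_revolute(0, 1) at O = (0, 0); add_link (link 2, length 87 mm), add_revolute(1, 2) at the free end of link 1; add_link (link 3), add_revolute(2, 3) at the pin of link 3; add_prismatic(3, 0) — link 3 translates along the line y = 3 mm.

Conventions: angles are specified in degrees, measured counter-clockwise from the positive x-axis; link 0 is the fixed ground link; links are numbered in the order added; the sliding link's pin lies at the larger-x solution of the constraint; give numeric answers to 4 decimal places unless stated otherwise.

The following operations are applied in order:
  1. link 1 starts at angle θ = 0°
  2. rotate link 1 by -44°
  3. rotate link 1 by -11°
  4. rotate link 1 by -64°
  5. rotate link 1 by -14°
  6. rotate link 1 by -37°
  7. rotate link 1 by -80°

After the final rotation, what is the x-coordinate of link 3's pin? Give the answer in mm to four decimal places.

geometry: r = 12 mm, L = 87 mm, e = 3 mm; θ starts at 0°
rotate link 1 by -44°: θ ← 0° -44° = -44°
rotate link 1 by -11°: θ ← -44° -11° = -55°
rotate link 1 by -64°: θ ← -55° -64° = -119°
rotate link 1 by -14°: θ ← -119° -14° = -133°
rotate link 1 by -37°: θ ← -133° -37° = -170°
rotate link 1 by -80°: θ ← -170° -80° = -250°
crank pin P = (r cos θ, r sin θ) = (-4.104242, 11.276311)
h = r sin θ − e = 11.276311 − 3 = 8.276311
x = r cos θ + √(L² − h²) = -4.104242 + 86.605442 = 82.501201

82.5012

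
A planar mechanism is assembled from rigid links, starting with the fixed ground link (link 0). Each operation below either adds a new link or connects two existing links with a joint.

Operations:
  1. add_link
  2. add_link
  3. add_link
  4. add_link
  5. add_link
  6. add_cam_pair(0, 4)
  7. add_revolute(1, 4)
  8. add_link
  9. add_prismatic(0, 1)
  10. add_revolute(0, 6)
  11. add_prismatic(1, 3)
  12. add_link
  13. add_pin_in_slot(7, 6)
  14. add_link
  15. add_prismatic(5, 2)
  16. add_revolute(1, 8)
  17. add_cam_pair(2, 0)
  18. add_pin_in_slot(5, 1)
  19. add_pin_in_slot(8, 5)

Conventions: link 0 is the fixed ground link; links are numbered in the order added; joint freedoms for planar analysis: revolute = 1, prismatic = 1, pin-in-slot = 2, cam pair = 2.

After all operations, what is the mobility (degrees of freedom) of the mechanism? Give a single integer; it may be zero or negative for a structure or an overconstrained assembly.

link 0 = ground. State L|J1|J2 = 1|0|0
+link1  2|0|0
+link2  3|0|0
+link3  4|0|0
+link4  5|0|0
+link5  6|0|0
C(0,4) f=2→J2  6|0|1
R(1,4) f=1→J1  6|1|1
+link6  7|1|1
P(0,1) f=1→J1  7|2|1
R(0,6) f=1→J1  7|3|1
P(1,3) f=1→J1  7|4|1
+link7  8|4|1
PS(7,6) f=2→J2  8|4|2
+link8  9|4|2
P(5,2) f=1→J1  9|5|2
R(1,8) f=1→J1  9|6|2
C(2,0) f=2→J2  9|6|3
PS(5,1) f=2→J2  9|6|4
PS(8,5) f=2→J2  9|6|5
M = 3(9−1)−2·6−5 = 24−12−5 = 7

M = 7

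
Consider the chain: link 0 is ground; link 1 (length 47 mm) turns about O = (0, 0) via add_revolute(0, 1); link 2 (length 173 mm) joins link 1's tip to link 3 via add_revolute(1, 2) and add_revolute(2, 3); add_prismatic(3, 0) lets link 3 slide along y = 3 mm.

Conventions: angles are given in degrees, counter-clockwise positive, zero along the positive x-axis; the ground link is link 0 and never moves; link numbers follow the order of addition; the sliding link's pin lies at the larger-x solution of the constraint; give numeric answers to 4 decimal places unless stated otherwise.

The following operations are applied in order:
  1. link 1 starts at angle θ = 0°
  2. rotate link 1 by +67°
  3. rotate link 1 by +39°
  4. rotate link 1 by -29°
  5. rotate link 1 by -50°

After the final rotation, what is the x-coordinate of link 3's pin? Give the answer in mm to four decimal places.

geometry: r = 47 mm, L = 173 mm, e = 3 mm; θ starts at 0°
rotate link 1 by +67°: θ ← 0° +67° = 67°
rotate link 1 by +39°: θ ← 67° +39° = 106°
rotate link 1 by -29°: θ ← 106° -29° = 77°
rotate link 1 by -50°: θ ← 77° -50° = 27°
crank pin P = (r cos θ, r sin θ) = (41.877307, 21.337553)
h = r sin θ − e = 21.337553 − 3 = 18.337553
x = r cos θ + √(L² − h²) = 41.877307 + 172.025388 = 213.902695

213.9027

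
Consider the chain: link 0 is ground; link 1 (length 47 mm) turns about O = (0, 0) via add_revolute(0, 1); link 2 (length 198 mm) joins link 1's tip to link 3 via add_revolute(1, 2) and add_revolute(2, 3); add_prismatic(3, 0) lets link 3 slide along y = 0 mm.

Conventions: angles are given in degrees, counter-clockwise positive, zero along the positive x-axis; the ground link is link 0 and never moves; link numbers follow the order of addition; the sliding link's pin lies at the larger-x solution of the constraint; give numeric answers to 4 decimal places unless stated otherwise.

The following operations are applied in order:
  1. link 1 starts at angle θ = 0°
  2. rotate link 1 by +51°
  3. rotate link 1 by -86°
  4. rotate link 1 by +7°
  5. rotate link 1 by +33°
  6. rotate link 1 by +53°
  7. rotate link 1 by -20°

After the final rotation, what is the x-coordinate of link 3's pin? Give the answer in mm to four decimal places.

geometry: r = 47 mm, L = 198 mm, e = 0 mm; θ starts at 0°
rotate link 1 by +51°: θ ← 0° +51° = 51°
rotate link 1 by -86°: θ ← 51° -86° = -35°
rotate link 1 by +7°: θ ← -35° +7° = -28°
rotate link 1 by +33°: θ ← -28° +33° = 5°
rotate link 1 by +53°: θ ← 5° +53° = 58°
rotate link 1 by -20°: θ ← 58° -20° = 38°
crank pin P = (r cos θ, r sin θ) = (37.036505, 28.936089)
h = r sin θ − e = 28.936089 − 0 = 28.936089
x = r cos θ + √(L² − h²) = 37.036505 + 195.874201 = 232.910707

232.9107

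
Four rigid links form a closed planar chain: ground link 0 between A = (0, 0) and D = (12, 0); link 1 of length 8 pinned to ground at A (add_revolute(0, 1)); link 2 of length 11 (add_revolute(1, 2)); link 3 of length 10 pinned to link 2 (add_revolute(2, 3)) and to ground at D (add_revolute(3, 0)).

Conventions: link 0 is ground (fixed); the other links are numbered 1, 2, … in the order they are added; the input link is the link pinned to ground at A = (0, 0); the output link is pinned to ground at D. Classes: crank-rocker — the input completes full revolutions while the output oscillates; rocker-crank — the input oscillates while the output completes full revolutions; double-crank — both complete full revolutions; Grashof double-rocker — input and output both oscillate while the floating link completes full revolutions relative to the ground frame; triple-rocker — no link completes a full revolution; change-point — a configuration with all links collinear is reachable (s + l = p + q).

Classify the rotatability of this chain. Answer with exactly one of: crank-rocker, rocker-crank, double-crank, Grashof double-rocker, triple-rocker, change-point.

lengths: ground=12, input=8, coupler=11, output=10
sorted: s=8 (shortest), l=12 (longest), p+q=21
s + l = 20 vs p + q = 21
s + l < p + q (Grashof) with shortest = input link → crank-rocker

crank-rocker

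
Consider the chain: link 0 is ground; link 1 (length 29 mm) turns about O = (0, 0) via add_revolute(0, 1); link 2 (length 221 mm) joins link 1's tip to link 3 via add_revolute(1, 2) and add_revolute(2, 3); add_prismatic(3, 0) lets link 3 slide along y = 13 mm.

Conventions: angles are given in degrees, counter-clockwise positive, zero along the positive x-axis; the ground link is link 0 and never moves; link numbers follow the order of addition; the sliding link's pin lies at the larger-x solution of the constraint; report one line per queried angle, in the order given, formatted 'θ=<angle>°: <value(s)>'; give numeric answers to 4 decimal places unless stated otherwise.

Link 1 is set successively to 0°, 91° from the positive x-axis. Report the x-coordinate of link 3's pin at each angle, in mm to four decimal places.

geometry: r = 29 mm, L = 221 mm, e = 13 mm
θ=0°: crank pin P = (r cos θ, r sin θ) = (29.000000, 0.000000)
θ=0°: h = r sin θ − e = 0.000000 − 13 = -13.000000
θ=0°: x = r cos θ + √(L² − h²) = 29.000000 + 220.617316 = 249.617316
θ=91°: crank pin P = (r cos θ, r sin θ) = (-0.506120, 28.995583)
θ=91°: h = r sin θ − e = 28.995583 − 13 = 15.995583
θ=91°: x = r cos θ + √(L² − h²) = -0.506120 + 220.420374 = 219.914254

θ=0°: 249.6173
θ=91°: 219.9143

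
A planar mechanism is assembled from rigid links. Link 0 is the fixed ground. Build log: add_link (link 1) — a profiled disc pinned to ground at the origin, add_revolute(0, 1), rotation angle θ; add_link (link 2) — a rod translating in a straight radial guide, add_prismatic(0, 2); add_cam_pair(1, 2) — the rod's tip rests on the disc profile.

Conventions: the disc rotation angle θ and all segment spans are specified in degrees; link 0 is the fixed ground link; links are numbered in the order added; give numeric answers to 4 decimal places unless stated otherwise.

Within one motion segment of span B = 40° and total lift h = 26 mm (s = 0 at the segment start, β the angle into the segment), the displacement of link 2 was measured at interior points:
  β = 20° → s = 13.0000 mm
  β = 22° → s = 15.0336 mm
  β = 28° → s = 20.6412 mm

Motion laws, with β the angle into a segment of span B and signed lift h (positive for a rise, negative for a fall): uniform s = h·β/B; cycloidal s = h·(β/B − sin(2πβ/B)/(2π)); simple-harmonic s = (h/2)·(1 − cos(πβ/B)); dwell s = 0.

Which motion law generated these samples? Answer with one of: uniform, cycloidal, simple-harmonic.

candidates at β/B = r: uniform s = h·r (linear in β); cycloidal s = h·(r − sin(2πr)/(2π)); simple-harmonic s = (h/2)(1 − cos(πr))
β=20°: printed 13.0000 | uniform 13.0000, cycloidal 13.0000, simple-harmonic 13.0000
β=22°: printed 15.0336 | uniform 14.3000, cycloidal 15.5787, simple-harmonic 15.0336
β=28°: printed 20.6412 | uniform 18.2000, cycloidal 22.1355, simple-harmonic 20.6412
only one law matches every sample → simple-harmonic

simple-harmonic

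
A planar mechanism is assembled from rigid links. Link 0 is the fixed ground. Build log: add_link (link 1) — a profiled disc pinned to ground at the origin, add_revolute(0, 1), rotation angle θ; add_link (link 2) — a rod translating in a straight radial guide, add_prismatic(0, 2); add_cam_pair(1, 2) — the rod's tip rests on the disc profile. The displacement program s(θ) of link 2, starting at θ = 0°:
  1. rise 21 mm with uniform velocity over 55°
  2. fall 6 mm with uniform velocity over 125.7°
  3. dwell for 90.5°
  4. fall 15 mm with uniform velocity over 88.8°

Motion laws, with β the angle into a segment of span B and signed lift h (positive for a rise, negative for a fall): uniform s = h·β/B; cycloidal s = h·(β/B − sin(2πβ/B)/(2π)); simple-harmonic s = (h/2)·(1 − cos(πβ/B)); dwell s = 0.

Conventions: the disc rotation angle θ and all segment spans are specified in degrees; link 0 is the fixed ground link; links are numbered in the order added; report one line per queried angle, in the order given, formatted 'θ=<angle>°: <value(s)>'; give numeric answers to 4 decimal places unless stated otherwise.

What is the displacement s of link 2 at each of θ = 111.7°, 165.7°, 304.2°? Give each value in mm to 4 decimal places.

seg 1 [0°–55°] uniform, h=21: full span → s += 21 → s = 21.0000
seg 2 [55°–180.7°] uniform, h=-6: θ=111.7° here. β=56.7, B=125.7. -6·56.7/125.7 = -2.7064 → s = 18.2936
seg 2 [55°–180.7°] uniform, h=-6: θ=165.7° here. β=110.7, B=125.7. -6·110.7/125.7 = -5.2840 → s = 15.7160
seg 2 [55°–180.7°] uniform, h=-6: full span → s += -6 → s = 15.0000
seg 3 [180.7°–271.2°] dwell: s stays 15.0000
seg 4 [271.2°–360°] uniform, h=-15: θ=304.2° here. β=33, B=88.8. -15·33/88.8 = -5.5743 → s = 9.4257

θ=111.7°: 18.2936
θ=165.7°: 15.7160
θ=304.2°: 9.4257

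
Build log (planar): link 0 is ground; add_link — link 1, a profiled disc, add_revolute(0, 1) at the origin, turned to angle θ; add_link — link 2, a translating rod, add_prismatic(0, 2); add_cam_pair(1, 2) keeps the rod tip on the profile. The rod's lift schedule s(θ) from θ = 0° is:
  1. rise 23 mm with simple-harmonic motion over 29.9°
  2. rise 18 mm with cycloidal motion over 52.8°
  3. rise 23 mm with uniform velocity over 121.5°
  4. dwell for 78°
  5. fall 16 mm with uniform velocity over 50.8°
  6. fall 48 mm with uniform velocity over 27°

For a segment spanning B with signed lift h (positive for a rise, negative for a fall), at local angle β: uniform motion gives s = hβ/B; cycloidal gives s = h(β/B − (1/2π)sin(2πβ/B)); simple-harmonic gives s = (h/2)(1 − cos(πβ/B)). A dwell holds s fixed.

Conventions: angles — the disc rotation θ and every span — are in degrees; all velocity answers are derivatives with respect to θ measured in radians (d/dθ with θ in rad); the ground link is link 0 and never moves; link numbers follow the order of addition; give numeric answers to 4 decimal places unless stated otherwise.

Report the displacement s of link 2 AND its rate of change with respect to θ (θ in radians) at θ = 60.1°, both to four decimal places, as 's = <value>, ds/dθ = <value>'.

seg 1 [0°–29.9°] simple-harmonic, h=23: full span → s += 23 → s = 23.0000
seg 2 [29.9°–82.7°] cycloidal, h=18: θ=60.1° here. β=30.2, B=52.8. 18·(0.5720 − sin(2π·0.5720)/(2π)) = 11.5472 → s = 34.5472
velocity in seg [29.9°–82.7°] (cycloidal), θ in radians: β = 30.2° = 0.5271 rad, B = 52.8° = 0.9215 rad; ds/dθ = (h/B)(1 − cos(2πβ/B)) = (18/0.9215)(1 − cos(2π·0.5720)) = 37.102047 mm/rad

s = 34.5472, ds/dθ = 37.1020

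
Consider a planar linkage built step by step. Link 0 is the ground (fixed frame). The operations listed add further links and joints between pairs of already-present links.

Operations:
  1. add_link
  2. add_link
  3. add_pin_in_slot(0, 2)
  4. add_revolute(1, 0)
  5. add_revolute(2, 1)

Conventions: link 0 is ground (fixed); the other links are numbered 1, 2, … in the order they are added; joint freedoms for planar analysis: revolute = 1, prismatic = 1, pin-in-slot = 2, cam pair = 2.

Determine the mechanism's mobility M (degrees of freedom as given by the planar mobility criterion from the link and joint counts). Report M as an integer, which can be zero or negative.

L=1 J1=0 J2=0
add link → L=2 J1=0 J2=0
add link → L=3 J1=0 J2=0
PS@0,2 dof=2 J2 → L=3 J1=0 J2=1
R@1,0 dof=1 J1 → L=3 J1=1 J2=1
R@2,1 dof=1 J1 → L=3 J1=2 J2=1
M=3(L−1)−2J1−J2=3·2−2·2−1=1

M = 1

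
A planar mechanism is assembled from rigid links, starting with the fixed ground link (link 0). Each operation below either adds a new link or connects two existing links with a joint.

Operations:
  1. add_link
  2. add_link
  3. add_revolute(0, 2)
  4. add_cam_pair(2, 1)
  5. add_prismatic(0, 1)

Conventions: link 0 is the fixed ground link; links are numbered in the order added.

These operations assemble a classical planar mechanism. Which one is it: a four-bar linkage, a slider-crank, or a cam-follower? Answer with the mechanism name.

links: 3 (incl. ground); joints: 1 revolute, 1 prismatic, 1 higher (cam) pair, forming one closed loop
3 links, revolute + prismatic + higher pair in one loop → cam-follower

cam-follower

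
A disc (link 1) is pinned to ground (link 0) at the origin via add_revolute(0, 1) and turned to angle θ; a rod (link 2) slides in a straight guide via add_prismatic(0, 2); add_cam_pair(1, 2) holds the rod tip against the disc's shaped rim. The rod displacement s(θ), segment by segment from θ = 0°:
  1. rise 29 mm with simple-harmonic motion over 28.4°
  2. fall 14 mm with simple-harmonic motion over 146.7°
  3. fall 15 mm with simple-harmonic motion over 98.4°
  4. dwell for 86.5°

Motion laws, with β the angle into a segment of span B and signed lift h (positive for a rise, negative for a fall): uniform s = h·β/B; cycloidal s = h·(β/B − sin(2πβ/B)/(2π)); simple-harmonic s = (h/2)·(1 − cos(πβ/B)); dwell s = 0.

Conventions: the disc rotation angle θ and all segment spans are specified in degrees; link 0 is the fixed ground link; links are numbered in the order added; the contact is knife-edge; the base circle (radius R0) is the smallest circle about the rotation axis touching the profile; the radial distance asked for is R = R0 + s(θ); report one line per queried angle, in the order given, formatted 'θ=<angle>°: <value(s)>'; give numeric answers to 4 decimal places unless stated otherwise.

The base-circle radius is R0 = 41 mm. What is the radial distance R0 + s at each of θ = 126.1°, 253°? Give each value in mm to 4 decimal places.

segment 1 (0° to 28.4°, simple-harmonic, h = 29) is passed completely: s = 0.0000 + (29) = 29.0000
θ = 126.1° falls in segment 2 (28.4° to 175.1°, simple-harmonic, h = -14): β = 126.1 − 28.4 = 97.7°, B = 146.7°; Δs = -14/2·(1 − cos(π·0.6660)) = -10.4870; s = 29.0000 − 10.4870 = 18.5130
segment 2 (28.4° to 175.1°, simple-harmonic, h = -14) is passed completely: s = 29.0000 + (-14) = 15.0000
θ = 253° falls in segment 3 (175.1° to 273.5°, simple-harmonic, h = -15): β = 253 − 175.1 = 77.9°, B = 98.4°; Δs = -15/2·(1 − cos(π·0.7917)) = -13.4502; s = 15.0000 − 13.4502 = 1.5498
θ=126.1°: R = R0 + s = 41 + 18.5130 = 59.5130
θ=253°: R = R0 + s = 41 + 1.5498 = 42.5498

θ=126.1°: 59.5130
θ=253°: 42.5498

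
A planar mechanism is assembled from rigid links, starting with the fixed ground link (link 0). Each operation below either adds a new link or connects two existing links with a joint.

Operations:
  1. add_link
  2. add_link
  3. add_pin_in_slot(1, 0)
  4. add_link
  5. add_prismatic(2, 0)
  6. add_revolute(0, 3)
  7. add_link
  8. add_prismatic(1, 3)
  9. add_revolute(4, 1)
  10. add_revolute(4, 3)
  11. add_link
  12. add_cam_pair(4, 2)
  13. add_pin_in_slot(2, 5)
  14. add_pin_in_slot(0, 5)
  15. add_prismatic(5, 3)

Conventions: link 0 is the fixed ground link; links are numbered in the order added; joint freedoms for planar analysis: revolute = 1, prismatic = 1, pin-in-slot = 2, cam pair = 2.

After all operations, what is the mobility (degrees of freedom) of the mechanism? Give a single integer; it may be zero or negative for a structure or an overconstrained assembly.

L=1 J1=0 J2=0
add link → L=2 J1=0 J2=0
add link → L=3 J1=0 J2=0
PS@1,0 dof=2 J2 → L=3 J1=0 J2=1
add link → L=4 J1=0 J2=1
P@2,0 dof=1 J1 → L=4 J1=1 J2=1
R@0,3 dof=1 J1 → L=4 J1=2 J2=1
add link → L=5 J1=2 J2=1
P@1,3 dof=1 J1 → L=5 J1=3 J2=1
R@4,1 dof=1 J1 → L=5 J1=4 J2=1
R@4,3 dof=1 J1 → L=5 J1=5 J2=1
add link → L=6 J1=5 J2=1
C@4,2 dof=2 J2 → L=6 J1=5 J2=2
PS@2,5 dof=2 J2 → L=6 J1=5 J2=3
PS@0,5 dof=2 J2 → L=6 J1=5 J2=4
P@5,3 dof=1 J1 → L=6 J1=6 J2=4
M=3(L−1)−2J1−J2=3·5−2·6−4=-1

M = -1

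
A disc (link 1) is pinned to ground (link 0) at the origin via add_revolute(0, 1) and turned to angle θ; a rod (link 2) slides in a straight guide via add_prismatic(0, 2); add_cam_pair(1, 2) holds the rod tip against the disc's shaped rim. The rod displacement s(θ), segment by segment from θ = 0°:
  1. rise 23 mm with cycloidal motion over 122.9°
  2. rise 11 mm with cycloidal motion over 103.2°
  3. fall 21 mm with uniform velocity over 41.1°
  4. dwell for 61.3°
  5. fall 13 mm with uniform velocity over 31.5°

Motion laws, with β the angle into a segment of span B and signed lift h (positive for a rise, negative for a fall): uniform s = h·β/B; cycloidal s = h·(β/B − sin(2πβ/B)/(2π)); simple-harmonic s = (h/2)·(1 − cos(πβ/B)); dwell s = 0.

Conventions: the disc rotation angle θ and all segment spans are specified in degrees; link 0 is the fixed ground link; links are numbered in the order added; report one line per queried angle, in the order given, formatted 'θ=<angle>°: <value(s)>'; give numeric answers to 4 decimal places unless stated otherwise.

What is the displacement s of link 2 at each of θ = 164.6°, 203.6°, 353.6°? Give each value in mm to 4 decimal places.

segment 1 (0° to 122.9°, cycloidal, h = 23) is passed completely: s = 0.0000 + (23) = 23.0000
θ = 164.6° falls in segment 2 (122.9° to 226.1°, cycloidal, h = 11): β = 164.6 − 122.9 = 41.7°, B = 103.2°; Δs = 11·(0.4041 − sin(2π·0.4041)/(2π)) = 3.4523; s = 23.0000 + 3.4523 = 26.4523
θ = 203.6° falls in segment 2 (122.9° to 226.1°, cycloidal, h = 11): β = 203.6 − 122.9 = 80.7°, B = 103.2°; Δs = 11·(0.7820 − sin(2π·0.7820)/(2π)) = 10.3172; s = 23.0000 + 10.3172 = 33.3172
segment 2 (122.9° to 226.1°, cycloidal, h = 11) is passed completely: s = 23.0000 + (11) = 34.0000
segment 3 (226.1° to 267.2°, uniform, h = -21) is passed completely: s = 34.0000 + (-21) = 13.0000
segment 4 (267.2° to 328.5°, dwell): s unchanged at 13.0000
θ = 353.6° falls in segment 5 (328.5° to 360°, uniform, h = -13): β = 353.6 − 328.5 = 25.1°, B = 31.5°; Δs = -13·25.1/31.5 = -10.3587; s = 13.0000 − 10.3587 = 2.6413

θ=164.6°: 26.4523
θ=203.6°: 33.3172
θ=353.6°: 2.6413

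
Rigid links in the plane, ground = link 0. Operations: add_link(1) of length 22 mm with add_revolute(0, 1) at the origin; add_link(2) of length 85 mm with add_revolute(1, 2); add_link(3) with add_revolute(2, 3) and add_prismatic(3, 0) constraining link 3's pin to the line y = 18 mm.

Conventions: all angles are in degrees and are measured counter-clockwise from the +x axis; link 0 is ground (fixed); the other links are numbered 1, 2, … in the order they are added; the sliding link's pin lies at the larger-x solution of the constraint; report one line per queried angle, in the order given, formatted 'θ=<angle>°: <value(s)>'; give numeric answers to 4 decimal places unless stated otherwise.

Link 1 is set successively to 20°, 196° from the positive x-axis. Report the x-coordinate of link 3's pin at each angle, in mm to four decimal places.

geometry: r = 22 mm, L = 85 mm, e = 18 mm
θ=20°: crank pin P = (r cos θ, r sin θ) = (20.673238, 7.524443)
θ=20°: h = r sin θ − e = 7.524443 − 18 = -10.475557
θ=20°: x = r cos θ + √(L² − h²) = 20.673238 + 84.352017 = 105.025254
θ=196°: crank pin P = (r cos θ, r sin θ) = (-21.147757, -6.064022)
θ=196°: h = r sin θ − e = -6.064022 − 18 = -24.064022
θ=196°: x = r cos θ + √(L² − h²) = -21.147757 + 81.522530 = 60.374772

θ=20°: 105.0253
θ=196°: 60.3748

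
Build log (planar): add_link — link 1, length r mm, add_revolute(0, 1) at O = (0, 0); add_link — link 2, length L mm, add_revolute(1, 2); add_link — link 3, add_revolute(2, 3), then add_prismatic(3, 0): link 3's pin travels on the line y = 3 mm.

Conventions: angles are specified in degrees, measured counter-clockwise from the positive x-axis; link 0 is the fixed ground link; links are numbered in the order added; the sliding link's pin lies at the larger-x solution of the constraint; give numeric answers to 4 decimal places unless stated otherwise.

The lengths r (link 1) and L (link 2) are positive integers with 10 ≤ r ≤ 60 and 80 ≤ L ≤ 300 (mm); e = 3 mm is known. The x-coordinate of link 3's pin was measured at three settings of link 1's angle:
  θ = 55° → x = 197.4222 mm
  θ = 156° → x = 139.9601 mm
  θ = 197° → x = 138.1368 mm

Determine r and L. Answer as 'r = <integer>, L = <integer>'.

constraint per measurement: (x − r cos θ)² + (r sin θ − e)² = L²
subtracting the θ₁ and θ₂ equations cancels the r² and L² terms:
r = (x₁² − x₂²) / (2[(x₁cos θ₁ + e sin θ₁) − (x₂cos θ₂ + e sin θ₂)]) = 40.0000 → r = 40
L² = (x₁ − r cos θ₁)² + (r sin θ₁ − e)² = 31328.9908 → L = 177.0000 → L = 177
check at θ₃=197°: x = 138.1368 (printed 138.1368) ✓

r = 40, L = 177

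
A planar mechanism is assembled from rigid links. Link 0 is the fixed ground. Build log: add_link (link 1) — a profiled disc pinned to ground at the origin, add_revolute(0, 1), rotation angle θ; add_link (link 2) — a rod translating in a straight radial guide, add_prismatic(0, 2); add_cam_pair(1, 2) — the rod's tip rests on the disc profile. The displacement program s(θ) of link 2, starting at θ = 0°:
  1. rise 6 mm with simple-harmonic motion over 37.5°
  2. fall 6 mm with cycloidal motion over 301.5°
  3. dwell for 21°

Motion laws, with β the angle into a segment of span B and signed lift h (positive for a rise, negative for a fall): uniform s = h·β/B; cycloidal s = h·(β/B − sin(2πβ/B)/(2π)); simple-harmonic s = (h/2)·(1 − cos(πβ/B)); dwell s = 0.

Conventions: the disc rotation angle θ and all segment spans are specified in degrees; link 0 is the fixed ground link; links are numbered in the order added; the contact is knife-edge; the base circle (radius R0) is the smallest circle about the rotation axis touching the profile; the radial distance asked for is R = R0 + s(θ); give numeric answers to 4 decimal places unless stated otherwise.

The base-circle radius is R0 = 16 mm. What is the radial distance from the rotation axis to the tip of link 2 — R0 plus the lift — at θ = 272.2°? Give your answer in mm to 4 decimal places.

seg 1 [0°–37.5°] simple-harmonic, h=6: full span → s += 6 → s = 6.0000
seg 2 [37.5°–339°] cycloidal, h=-6: θ=272.2° here. β=234.7, B=301.5. -6·(0.7784 − sin(2π·0.7784)/(2π)) = -5.6104 → s = 0.3896
R = R0 + s = 16 + 0.3896 = 16.3896

16.3896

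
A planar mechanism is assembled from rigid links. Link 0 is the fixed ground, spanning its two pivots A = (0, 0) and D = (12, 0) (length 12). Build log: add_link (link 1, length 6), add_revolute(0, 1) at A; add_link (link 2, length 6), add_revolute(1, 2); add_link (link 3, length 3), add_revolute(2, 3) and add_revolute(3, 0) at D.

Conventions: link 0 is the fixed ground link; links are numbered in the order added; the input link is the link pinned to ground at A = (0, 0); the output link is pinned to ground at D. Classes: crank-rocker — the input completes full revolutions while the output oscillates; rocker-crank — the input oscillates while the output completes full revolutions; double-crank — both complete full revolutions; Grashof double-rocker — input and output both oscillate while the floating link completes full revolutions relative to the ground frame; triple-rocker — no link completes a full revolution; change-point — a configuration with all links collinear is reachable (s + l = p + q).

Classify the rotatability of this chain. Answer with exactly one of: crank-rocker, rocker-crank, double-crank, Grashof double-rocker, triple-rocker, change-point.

lengths: ground=12, input=6, coupler=6, output=3
sorted: s=3 (shortest), l=12 (longest), p+q=12
s + l = 15 vs p + q = 12
s + l > p + q → non-Grashof → no link fully rotates → triple-rocker

triple-rocker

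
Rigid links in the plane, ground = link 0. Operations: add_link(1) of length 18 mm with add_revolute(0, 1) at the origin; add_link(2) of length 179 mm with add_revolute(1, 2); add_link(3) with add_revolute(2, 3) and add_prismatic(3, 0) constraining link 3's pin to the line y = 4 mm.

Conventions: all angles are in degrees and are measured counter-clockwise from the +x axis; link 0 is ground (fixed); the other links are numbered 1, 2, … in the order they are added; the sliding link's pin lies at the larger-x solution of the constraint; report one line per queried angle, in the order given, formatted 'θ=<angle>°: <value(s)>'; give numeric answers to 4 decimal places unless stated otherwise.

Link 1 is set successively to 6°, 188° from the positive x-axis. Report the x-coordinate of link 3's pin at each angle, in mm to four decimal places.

geometry: r = 18 mm, L = 179 mm, e = 4 mm
θ=6°: crank pin P = (r cos θ, r sin θ) = (17.901394, 1.881512)
θ=6°: h = r sin θ − e = 1.881512 − 4 = -2.118488
θ=6°: x = r cos θ + √(L² − h²) = 17.901394 + 178.987463 = 196.888857
θ=188°: crank pin P = (r cos θ, r sin θ) = (-17.824825, -2.505116)
θ=188°: h = r sin θ − e = -2.505116 − 4 = -6.505116
θ=188°: x = r cos θ + √(L² − h²) = -17.824825 + 178.881758 = 161.056933

θ=6°: 196.8889
θ=188°: 161.0569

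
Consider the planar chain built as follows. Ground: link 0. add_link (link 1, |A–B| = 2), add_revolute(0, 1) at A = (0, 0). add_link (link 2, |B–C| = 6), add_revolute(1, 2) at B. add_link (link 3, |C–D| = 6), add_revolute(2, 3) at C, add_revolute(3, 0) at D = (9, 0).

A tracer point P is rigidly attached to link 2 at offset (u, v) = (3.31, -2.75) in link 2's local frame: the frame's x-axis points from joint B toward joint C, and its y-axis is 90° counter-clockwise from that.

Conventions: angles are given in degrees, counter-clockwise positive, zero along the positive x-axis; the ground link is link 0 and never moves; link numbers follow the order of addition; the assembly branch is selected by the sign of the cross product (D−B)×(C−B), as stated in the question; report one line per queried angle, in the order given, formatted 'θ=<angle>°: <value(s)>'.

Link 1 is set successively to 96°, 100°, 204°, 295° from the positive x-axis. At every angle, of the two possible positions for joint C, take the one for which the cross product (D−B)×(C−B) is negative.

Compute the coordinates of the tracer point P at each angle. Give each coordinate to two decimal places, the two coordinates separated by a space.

A=(0,0), D=(9.00,0)
θ=96°: B = A + 2.00·(cos96°, sin96°) = (-0.2091, 1.9890)
θ=96°: |BD| = 9.4214
θ=96°: circle(B,6.00) ∩ circle(D,6.00): a=4.7107, h=3.7161
θ=96°:   candidates: C₊=(5.1800,4.6268) cross=35.011; C₋=(3.6109,-2.6378) cross=-35.011
θ=96°:   branch - wants cross < 0 → take C=(3.6109,-2.6378) (cross=-35.011)
θ=96°: ex = (C−B)/|BC| = (0.6367,-0.7711); ey = (0.7711,0.6367)
θ=96°: P = B + 3.31·ex + -2.75·ey = (-0.2223,-2.3143)
θ=100°: B = A + 2.00·(cos100°, sin100°) = (-0.3473, 1.9696)
θ=100°: |BD| = 9.5526
θ=100°: circle(B,6.00) ∩ circle(D,6.00): a=4.7763, h=3.6314
θ=100°:   candidates: C₊=(5.0751,4.5382) cross=34.689; C₋=(3.5776,-2.5686) cross=-34.689
θ=100°:   branch - wants cross < 0 → take C=(3.5776,-2.5686) (cross=-34.689)
θ=100°: ex = (C−B)/|BC| = (0.6541,-0.7564); ey = (0.7564,0.6541)
θ=100°: P = B + 3.31·ex + -2.75·ey = (-0.2621,-2.3329)
θ=204°: B = A + 2.00·(cos204°, sin204°) = (-1.8271, -0.8135)
θ=204°: |BD| = 10.8576
θ=204°: circle(B,6.00) ∩ circle(D,6.00): a=5.4288, h=2.5550
θ=204°:   candidates: C₊=(3.3950,2.1411) cross=27.741; C₋=(3.7779,-2.9546) cross=-27.741
θ=204°:   branch - wants cross < 0 → take C=(3.7779,-2.9546) (cross=-27.741)
θ=204°: ex = (C−B)/|BC| = (0.9342,-0.3568); ey = (0.3568,0.9342)
θ=204°: P = B + 3.31·ex + -2.75·ey = (0.2837,-4.5636)
θ=295°: B = A + 2.00·(cos295°, sin295°) = (0.8452, -1.8126)
θ=295°: |BD| = 8.3538
θ=295°: circle(B,6.00) ∩ circle(D,6.00): a=4.1769, h=4.3074
θ=295°:   candidates: C₊=(3.9880,3.2985) cross=35.983; C₋=(5.8572,-5.1111) cross=-35.983
θ=295°:   branch - wants cross < 0 → take C=(5.8572,-5.1111) (cross=-35.983)
θ=295°: ex = (C−B)/|BC| = (0.8353,-0.5497); ey = (0.5497,0.8353)
θ=295°: P = B + 3.31·ex + -2.75·ey = (2.0984,-5.9294)

θ=96°: -0.22 -2.31
θ=100°: -0.26 -2.33
θ=204°: 0.28 -4.56
θ=295°: 2.10 -5.93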